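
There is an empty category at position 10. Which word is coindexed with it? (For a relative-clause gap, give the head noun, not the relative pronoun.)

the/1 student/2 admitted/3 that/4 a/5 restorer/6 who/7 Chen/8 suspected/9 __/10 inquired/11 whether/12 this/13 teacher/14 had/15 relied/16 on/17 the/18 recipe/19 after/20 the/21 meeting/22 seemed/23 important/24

6

The gap at 10 is the subject of "inquired", inside a relative clause.
The relative pronoun is "who" (word 7); it is bound by the head noun immediately before it.
Its filler is the head noun "restorer", at word 6.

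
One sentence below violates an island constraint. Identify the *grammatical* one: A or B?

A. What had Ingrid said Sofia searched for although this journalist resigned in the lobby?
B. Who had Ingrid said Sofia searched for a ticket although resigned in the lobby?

In B, the wh-phrase is extracted from inside an adjunct island (introduced by "although"), which blocks movement.
In A, the extraction path crosses only that-complement boundaries, which are transparent.
So A is grammatical.

A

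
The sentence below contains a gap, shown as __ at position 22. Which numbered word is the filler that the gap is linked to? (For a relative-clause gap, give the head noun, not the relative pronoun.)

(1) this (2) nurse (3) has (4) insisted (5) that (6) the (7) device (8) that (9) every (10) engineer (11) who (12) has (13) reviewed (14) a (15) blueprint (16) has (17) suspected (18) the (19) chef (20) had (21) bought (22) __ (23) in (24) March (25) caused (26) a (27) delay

7

The gap at 22 is the object of "bought", inside a relative clause.
The relative pronoun is "that" (word 8); it is bound by the head noun immediately before it.
Its filler is the head noun "device", at word 7.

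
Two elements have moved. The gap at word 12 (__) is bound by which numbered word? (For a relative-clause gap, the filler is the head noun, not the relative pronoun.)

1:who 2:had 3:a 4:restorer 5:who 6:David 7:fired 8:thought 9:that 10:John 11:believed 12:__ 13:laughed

The marked gap is the subject of "laughed".
Its filler is the fronted wh-phrase "who", at word 1.
(The other dependency links word 4 to a gap after word 7.)

1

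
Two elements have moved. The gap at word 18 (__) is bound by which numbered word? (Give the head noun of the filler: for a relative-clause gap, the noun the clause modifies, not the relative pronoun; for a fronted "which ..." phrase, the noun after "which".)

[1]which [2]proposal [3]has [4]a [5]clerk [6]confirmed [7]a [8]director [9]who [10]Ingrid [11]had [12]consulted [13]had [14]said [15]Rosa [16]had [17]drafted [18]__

The marked gap is the direct object of "drafted".
Its filler is the fronted wh-phrase "which proposal", at word 2.
(The other dependency links word 8 to a gap after word 12.)

2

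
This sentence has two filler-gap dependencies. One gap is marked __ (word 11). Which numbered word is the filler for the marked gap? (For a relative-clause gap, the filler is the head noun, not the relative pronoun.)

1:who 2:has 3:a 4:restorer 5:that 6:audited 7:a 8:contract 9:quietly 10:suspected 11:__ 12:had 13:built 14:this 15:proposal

1

The marked gap is the subject of "built".
Its filler is the fronted wh-phrase "who", at word 1.
(The other dependency links word 4 to a gap after word 5.)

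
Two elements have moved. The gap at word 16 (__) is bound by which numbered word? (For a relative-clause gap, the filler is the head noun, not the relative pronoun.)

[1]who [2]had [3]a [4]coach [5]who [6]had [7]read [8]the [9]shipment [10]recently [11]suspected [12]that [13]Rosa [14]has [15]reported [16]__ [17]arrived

1

The marked gap is the subject of "arrived".
Its filler is the fronted wh-phrase "who", at word 1.
(The other dependency links word 4 to a gap after word 5.)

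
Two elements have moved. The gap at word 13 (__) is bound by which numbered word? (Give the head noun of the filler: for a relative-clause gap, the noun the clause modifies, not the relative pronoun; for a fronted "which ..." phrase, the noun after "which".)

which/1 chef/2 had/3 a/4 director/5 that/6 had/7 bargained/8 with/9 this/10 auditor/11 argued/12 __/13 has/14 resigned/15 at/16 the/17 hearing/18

2

The marked gap is the subject of "resigned".
Its filler is the fronted wh-phrase "which chef", at word 2.
(The other dependency links word 5 to a gap after word 6.)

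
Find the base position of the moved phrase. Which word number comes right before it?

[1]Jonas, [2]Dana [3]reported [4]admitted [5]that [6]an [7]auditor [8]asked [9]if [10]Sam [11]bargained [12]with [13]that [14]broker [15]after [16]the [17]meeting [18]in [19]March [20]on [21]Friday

3

The displaced element is "Jonas" (word 1).
It is linked across 1 clause boundary (Ø).
It functions as the subject of "admitted", so the gap sits immediately after word 3 ("reported").
Base order: Dana reported that Jonas admitted that an auditor asked if Sam bargained with that broker after the meeting in March on Friday.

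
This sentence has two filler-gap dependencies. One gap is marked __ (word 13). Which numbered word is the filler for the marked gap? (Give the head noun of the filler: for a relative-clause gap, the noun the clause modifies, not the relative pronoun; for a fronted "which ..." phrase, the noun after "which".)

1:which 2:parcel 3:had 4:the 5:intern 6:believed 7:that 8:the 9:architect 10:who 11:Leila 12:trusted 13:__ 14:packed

9

The marked gap is inside the relative clause, the direct object of "trusted".
Its filler is the head noun "architect" (via "who"), at word 9.
(The other dependency links word 2 to a gap after word 14.)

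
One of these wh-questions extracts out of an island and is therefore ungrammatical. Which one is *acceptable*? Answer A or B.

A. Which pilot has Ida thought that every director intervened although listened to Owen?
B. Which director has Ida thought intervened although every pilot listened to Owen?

In A, the wh-phrase is extracted from inside an adjunct island (introduced by "although"), which blocks movement.
In B, the extraction path crosses only that-complement boundaries, which are transparent.
So B is grammatical.

B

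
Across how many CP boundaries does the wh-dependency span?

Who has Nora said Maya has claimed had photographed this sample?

2

"who" is extracted from the subject of "photographed".
Boundaries crossed, outermost first: [Ø], [Ø] — 2 in total.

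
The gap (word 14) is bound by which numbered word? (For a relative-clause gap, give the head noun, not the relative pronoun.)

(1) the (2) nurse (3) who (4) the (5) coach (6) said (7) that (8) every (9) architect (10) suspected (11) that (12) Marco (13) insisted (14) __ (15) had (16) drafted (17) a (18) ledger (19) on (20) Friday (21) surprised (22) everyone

2

The gap at 14 is the subject of "drafted", inside a relative clause.
The relative pronoun is "who" (word 3); it is bound by the head noun immediately before it.
Its filler is the head noun "nurse", at word 2.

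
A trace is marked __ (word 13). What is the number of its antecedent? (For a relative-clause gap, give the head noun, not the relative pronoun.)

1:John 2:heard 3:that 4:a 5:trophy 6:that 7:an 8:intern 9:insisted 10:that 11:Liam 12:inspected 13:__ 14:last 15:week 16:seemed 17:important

The gap at 13 is the object of "inspected", inside a relative clause.
The relative pronoun is "that" (word 6); it is bound by the head noun immediately before it.
Its filler is the head noun "trophy", at word 5.

5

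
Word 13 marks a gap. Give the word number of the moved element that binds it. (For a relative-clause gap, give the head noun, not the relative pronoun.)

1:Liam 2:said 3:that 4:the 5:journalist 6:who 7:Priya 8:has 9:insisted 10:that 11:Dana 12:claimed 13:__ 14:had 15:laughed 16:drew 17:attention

The gap at 13 is the subject of "laughed", inside a relative clause.
The relative pronoun is "who" (word 6); it is bound by the head noun immediately before it.
Its filler is the head noun "journalist", at word 5.

5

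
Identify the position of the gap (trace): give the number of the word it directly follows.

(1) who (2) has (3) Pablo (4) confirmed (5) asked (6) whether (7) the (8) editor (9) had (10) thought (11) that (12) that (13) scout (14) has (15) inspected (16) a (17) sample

The displaced element is "who" (word 1).
It is linked across 1 clause boundary (Ø).
It functions as the subject of "asked", so the gap sits immediately after word 4 ("confirmed").
Base order: Pablo has confirmed who asked whether the editor had thought that that scout has inspected a sample.

4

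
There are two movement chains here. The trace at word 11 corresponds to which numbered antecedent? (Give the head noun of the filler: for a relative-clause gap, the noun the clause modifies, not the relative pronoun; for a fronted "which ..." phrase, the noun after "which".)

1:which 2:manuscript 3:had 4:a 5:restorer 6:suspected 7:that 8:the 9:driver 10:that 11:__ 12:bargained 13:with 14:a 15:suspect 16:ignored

9

The marked gap is inside the relative clause, the subject of "bargained".
Its filler is the head noun "driver" (via "that"), at word 9.
(The other dependency links word 2 to a gap after word 16.)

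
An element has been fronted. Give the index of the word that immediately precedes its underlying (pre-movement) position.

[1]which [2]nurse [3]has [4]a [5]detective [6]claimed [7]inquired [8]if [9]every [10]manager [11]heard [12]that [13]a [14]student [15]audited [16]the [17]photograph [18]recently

6

The displaced element is "which nurse" (word 2).
It is linked across 1 clause boundary (Ø).
It functions as the subject of "inquired", so the gap sits immediately after word 6 ("claimed").
Base order: A detective has claimed which nurse inquired if every manager heard that a student audited the photograph recently.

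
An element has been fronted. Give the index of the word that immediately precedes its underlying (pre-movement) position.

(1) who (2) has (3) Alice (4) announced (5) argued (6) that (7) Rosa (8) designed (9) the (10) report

4

The displaced element is "who" (word 1).
It is linked across 1 clause boundary (Ø).
It functions as the subject of "argued", so the gap sits immediately after word 4 ("announced").
Base order: Alice has announced that who argued that Rosa designed the report.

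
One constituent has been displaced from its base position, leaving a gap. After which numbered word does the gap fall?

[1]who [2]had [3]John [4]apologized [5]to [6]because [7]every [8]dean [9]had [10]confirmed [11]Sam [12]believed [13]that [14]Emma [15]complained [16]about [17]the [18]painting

The displaced element is "who" (word 1).
It functions as the object of the preposition "to" of "apologized", so the gap sits immediately after word 5 ("to").
Base order: John had apologized to who because every dean had confirmed Sam believed that Emma complained about the painting.

5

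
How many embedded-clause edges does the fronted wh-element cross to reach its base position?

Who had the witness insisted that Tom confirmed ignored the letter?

2

"who" is extracted from the subject of "ignored".
Boundaries crossed, outermost first: [that], [Ø] — 2 in total.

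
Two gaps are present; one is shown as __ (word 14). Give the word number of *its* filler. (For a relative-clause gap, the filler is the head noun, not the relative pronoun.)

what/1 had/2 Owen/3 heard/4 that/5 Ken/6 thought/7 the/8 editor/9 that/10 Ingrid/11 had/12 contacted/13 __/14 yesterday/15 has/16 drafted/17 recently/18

9

The marked gap is inside the relative clause, the direct object of "contacted".
Its filler is the head noun "editor" (via "that"), at word 9.
(The other dependency links word 1 to a gap after word 17.)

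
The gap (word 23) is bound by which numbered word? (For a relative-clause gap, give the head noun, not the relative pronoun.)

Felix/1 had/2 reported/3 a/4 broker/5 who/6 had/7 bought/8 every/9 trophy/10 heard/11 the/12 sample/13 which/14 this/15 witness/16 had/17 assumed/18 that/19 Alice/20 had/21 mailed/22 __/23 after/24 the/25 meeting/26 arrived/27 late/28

13

The gap at 23 is the object of "mailed", inside a relative clause.
The relative pronoun is "which" (word 14); it is bound by the head noun immediately before it.
Its filler is the head noun "sample", at word 13.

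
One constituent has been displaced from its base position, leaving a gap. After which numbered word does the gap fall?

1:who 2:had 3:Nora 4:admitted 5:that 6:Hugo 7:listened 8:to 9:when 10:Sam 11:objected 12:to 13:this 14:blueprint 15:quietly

8

The displaced element is "who" (word 1).
It is linked across 1 clause boundary (that).
It functions as the object of the preposition "to" of "listened", so the gap sits immediately after word 8 ("to").
Base order: Nora had admitted that Hugo listened to who when Sam objected to this blueprint quietly.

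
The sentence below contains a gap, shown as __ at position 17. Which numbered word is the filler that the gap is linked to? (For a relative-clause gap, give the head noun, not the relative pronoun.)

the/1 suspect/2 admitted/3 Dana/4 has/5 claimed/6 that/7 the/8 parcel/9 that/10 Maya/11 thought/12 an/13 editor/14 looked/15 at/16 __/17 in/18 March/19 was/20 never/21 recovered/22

9

The gap at 17 is the prepositional object of "looked", inside a relative clause.
The relative pronoun is "that" (word 10); it is bound by the head noun immediately before it.
Its filler is the head noun "parcel", at word 9.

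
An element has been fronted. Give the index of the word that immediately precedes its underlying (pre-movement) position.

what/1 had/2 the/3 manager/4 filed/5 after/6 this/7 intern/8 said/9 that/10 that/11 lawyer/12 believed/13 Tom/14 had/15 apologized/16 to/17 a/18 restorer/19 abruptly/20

The displaced element is "what" (word 1).
It functions as the direct object of "filed", so the gap sits immediately after word 5 ("filed").
Base order: The manager had filed what after this intern said that that lawyer believed Tom had apologized to a restorer abruptly.

5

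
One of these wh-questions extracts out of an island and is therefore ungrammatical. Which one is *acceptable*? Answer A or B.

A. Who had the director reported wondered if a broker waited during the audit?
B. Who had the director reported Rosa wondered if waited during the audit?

In B, the wh-phrase is extracted from inside a wh-island (introduced by "if"), which blocks movement.
In A, the extraction path crosses only that-complement boundaries, which are transparent.
So A is grammatical.

A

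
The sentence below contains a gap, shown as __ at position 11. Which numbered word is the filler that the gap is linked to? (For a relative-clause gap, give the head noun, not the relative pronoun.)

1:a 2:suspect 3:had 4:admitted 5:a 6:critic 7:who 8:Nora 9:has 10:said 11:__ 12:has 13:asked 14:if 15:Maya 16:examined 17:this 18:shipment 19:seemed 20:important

The gap at 11 is the subject of "asked", inside a relative clause.
The relative pronoun is "who" (word 7); it is bound by the head noun immediately before it.
Its filler is the head noun "critic", at word 6.

6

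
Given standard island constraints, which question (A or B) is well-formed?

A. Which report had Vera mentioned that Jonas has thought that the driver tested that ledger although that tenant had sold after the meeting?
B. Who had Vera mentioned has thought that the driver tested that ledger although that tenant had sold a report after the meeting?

B

In A, the wh-phrase is extracted from inside an adjunct island (introduced by "although"), which blocks movement.
In B, the extraction path crosses only that-complement boundaries, which are transparent.
So B is grammatical.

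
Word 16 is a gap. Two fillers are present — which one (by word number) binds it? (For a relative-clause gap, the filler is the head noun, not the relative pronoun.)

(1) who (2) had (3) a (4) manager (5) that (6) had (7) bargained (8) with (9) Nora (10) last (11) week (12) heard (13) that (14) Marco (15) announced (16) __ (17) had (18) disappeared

1

The marked gap is the subject of "disappeared".
Its filler is the fronted wh-phrase "who", at word 1.
(The other dependency links word 4 to a gap after word 5.)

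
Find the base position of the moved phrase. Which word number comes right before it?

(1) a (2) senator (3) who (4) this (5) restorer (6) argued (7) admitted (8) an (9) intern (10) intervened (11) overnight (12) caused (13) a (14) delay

6

The displaced element is "a senator" (word 2).
It is linked across 1 clause boundary (Ø).
It functions as the subject of "admitted", so the gap sits immediately after word 6 ("argued").
Base order: This restorer argued a senator admitted an intern intervened overnight.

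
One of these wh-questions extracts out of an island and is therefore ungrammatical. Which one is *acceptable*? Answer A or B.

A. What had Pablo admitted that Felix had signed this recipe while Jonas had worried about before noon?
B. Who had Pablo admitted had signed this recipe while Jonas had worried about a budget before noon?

In A, the wh-phrase is extracted from inside an adjunct island (introduced by "while"), which blocks movement.
In B, the extraction path crosses only that-complement boundaries, which are transparent.
So B is grammatical.

B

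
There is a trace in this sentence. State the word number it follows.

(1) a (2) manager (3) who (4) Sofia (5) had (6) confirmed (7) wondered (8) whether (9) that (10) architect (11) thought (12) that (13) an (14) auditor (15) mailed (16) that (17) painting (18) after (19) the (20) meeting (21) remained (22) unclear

6

The displaced element is "a manager" (word 2).
It is linked across 1 clause boundary (Ø).
It functions as the subject of "wondered", so the gap sits immediately after word 6 ("confirmed").
Base order: Sofia had confirmed that a manager wondered whether that architect thought that an auditor mailed that painting after the meeting.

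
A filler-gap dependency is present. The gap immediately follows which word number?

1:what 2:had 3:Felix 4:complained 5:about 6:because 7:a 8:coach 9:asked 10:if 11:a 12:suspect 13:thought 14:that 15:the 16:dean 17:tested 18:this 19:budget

5

The displaced element is "what" (word 1).
It functions as the object of the preposition "about" of "complained", so the gap sits immediately after word 5 ("about").
Base order: Felix had complained about what because a coach asked if a suspect thought that the dean tested this budget.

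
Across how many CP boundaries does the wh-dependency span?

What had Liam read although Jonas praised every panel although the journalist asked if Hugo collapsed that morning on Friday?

"what" originates inside the matrix clause — no clause boundary is crossed.

0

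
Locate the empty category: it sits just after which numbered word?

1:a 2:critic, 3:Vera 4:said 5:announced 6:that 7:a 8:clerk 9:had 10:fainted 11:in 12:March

4

The displaced element is "a critic" (word 2).
It is linked across 1 clause boundary (Ø).
It functions as the subject of "announced", so the gap sits immediately after word 4 ("said").
Base order: Vera said that a critic announced that a clerk had fainted in March.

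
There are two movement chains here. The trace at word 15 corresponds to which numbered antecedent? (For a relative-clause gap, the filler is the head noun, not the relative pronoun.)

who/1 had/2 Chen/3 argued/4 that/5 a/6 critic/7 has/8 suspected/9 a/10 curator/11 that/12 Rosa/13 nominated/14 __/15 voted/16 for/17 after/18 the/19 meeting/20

The marked gap is inside the relative clause, the direct object of "nominated".
Its filler is the head noun "curator" (via "that"), at word 11.
(The other dependency links word 1 to a gap after word 17.)

11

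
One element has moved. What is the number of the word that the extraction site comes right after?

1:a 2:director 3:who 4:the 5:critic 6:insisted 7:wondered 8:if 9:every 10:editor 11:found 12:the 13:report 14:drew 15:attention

6

The displaced element is "a director" (word 2).
It is linked across 1 clause boundary (Ø).
It functions as the subject of "wondered", so the gap sits immediately after word 6 ("insisted").
Base order: The critic insisted that a director wondered if every editor found the report.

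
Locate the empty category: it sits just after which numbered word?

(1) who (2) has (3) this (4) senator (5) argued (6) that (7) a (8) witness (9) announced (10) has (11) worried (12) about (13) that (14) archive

9

The displaced element is "who" (word 1).
It is linked across 2 clause boundaries (that → Ø).
It functions as the subject of "worried", so the gap sits immediately after word 9 ("announced").
Base order: This senator has argued that a witness announced that who has worried about that archive.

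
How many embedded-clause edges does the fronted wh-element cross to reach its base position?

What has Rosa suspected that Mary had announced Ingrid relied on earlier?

2

"what" is extracted from the PP object of "relied".
Boundaries crossed, outermost first: [that], [Ø] — 2 in total.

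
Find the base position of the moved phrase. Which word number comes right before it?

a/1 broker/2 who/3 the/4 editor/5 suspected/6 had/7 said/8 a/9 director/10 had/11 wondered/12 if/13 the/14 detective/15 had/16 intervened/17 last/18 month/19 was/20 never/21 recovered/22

6

The displaced element is "a broker" (word 2).
It is linked across 1 clause boundary (Ø).
It functions as the subject of "said", so the gap sits immediately after word 6 ("suspected").
Base order: The editor suspected that a broker had said a director had wondered if the detective had intervened last month.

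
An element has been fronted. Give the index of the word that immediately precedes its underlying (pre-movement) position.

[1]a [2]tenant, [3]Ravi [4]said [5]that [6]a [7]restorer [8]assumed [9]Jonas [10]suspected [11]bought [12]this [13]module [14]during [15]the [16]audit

10

The displaced element is "a tenant" (word 2).
It is linked across 3 clause boundaries (that → Ø → Ø).
It functions as the subject of "bought", so the gap sits immediately after word 10 ("suspected").
Base order: Ravi said that a restorer assumed Jonas suspected that a tenant bought this module during the audit.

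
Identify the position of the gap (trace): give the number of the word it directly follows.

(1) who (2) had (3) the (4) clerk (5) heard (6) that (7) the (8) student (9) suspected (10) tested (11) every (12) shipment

The displaced element is "who" (word 1).
It is linked across 2 clause boundaries (that → Ø).
It functions as the subject of "tested", so the gap sits immediately after word 9 ("suspected").
Base order: The clerk had heard that the student suspected who tested every shipment.

9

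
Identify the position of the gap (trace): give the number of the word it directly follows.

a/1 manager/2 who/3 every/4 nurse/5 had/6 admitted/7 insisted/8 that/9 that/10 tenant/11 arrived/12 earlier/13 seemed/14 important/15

The displaced element is "a manager" (word 2).
It is linked across 1 clause boundary (Ø).
It functions as the subject of "insisted", so the gap sits immediately after word 7 ("admitted").
Base order: Every nurse had admitted a manager insisted that that tenant arrived earlier.

7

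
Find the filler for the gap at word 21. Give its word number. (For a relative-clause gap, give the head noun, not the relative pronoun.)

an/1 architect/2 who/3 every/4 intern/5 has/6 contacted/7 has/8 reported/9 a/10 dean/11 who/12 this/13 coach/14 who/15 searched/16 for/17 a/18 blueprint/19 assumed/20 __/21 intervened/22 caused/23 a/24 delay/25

11

The gap at 21 is the subject of "intervened", inside a relative clause.
The relative pronoun is "who" (word 12); it is bound by the head noun immediately before it.
Its filler is the head noun "dean", at word 11.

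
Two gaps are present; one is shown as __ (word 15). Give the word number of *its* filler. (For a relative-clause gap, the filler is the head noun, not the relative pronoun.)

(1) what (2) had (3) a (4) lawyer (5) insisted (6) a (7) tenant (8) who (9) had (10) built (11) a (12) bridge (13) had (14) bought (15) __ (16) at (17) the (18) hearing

The marked gap is the direct object of "bought".
Its filler is the fronted wh-phrase "what", at word 1.
(The other dependency links word 7 to a gap after word 8.)

1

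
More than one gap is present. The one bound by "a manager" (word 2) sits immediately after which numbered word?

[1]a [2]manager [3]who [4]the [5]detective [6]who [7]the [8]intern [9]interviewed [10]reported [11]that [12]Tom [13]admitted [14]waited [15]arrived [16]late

The displaced element is "a manager" (word 2).
It is linked across 2 clause boundaries (that → Ø).
It functions as the subject of "waited", so the gap sits immediately after word 13 ("admitted").
Base order: The detective who the intern interviewed reported that Tom admitted a manager waited.

13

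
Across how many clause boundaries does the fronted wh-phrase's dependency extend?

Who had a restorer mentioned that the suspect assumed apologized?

"who" is extracted from the subject of "apologized".
Boundaries crossed, outermost first: [that], [Ø] — 2 in total.

2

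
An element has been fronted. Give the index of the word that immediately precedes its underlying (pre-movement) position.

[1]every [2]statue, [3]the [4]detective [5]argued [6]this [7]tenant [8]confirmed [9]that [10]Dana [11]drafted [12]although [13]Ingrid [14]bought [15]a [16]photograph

11

The displaced element is "every statue" (word 2).
It is linked across 2 clause boundaries (Ø → that).
It functions as the direct object of "drafted", so the gap sits immediately after word 11 ("drafted").
Base order: The detective argued this tenant confirmed that Dana drafted every statue although Ingrid bought a photograph.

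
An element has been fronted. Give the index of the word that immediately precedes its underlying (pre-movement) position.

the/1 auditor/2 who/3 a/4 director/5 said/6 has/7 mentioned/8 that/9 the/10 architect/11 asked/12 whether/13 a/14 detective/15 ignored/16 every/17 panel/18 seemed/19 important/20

The displaced element is "the auditor" (word 2).
It is linked across 1 clause boundary (Ø).
It functions as the subject of "mentioned", so the gap sits immediately after word 6 ("said").
Base order: A director said that the auditor has mentioned that the architect asked whether a detective ignored every panel.

6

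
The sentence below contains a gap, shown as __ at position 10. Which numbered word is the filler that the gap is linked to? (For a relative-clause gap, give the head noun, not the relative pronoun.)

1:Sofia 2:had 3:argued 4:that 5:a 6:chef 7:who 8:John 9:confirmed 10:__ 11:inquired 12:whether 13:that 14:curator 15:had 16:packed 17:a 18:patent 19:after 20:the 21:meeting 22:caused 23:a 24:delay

6

The gap at 10 is the subject of "inquired", inside a relative clause.
The relative pronoun is "who" (word 7); it is bound by the head noun immediately before it.
Its filler is the head noun "chef", at word 6.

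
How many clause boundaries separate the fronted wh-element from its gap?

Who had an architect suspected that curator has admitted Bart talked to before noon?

"who" is extracted from the PP object of "talked".
Boundaries crossed, outermost first: [Ø], [Ø] — 2 in total.

2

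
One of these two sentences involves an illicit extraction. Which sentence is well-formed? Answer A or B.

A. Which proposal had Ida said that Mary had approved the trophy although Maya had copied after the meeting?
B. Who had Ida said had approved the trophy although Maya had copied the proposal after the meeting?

In A, the wh-phrase is extracted from inside an adjunct island (introduced by "although"), which blocks movement.
In B, the extraction path crosses only that-complement boundaries, which are transparent.
So B is grammatical.

B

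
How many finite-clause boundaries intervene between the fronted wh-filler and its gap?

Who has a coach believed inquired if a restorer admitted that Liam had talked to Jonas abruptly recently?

"who" is extracted from the subject of "inquired".
Boundaries crossed, outermost first: [Ø] — 1 in total.

1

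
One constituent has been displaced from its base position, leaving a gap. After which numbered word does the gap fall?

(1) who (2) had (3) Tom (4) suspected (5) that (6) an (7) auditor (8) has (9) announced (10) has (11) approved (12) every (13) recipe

9

The displaced element is "who" (word 1).
It is linked across 2 clause boundaries (that → Ø).
It functions as the subject of "approved", so the gap sits immediately after word 9 ("announced").
Base order: Tom had suspected that an auditor has announced that who has approved every recipe.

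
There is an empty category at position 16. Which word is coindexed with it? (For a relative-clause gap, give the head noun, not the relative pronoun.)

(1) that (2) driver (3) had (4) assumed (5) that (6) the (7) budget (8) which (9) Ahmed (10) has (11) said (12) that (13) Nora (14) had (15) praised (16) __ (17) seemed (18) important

7

The gap at 16 is the object of "praised", inside a relative clause.
The relative pronoun is "which" (word 8); it is bound by the head noun immediately before it.
Its filler is the head noun "budget", at word 7.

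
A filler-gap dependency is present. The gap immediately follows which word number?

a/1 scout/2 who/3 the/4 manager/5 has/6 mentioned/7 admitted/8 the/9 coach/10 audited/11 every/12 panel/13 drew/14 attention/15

7

The displaced element is "a scout" (word 2).
It is linked across 1 clause boundary (Ø).
It functions as the subject of "admitted", so the gap sits immediately after word 7 ("mentioned").
Base order: The manager has mentioned that a scout admitted the coach audited every panel.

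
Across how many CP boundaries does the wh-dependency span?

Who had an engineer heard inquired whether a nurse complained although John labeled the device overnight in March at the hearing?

1

"who" is extracted from the subject of "inquired".
Boundaries crossed, outermost first: [Ø] — 1 in total.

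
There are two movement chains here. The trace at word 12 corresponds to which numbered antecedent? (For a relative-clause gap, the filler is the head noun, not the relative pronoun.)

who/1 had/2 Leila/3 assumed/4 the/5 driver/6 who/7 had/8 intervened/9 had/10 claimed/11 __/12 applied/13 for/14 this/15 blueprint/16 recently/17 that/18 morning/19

The marked gap is the subject of "applied".
Its filler is the fronted wh-phrase "who", at word 1.
(The other dependency links word 6 to a gap after word 7.)

1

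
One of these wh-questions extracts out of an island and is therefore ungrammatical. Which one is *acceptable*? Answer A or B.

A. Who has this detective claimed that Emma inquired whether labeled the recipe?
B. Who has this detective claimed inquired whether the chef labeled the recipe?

B

In A, the wh-phrase is extracted from inside a wh-island (introduced by "whether"), which blocks movement.
In B, the extraction path crosses only that-complement boundaries, which are transparent.
So B is grammatical.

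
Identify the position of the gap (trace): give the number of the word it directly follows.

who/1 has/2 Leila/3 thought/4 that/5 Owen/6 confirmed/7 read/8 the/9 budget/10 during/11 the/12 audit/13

7

The displaced element is "who" (word 1).
It is linked across 2 clause boundaries (that → Ø).
It functions as the subject of "read", so the gap sits immediately after word 7 ("confirmed").
Base order: Leila has thought that Owen confirmed who read the budget during the audit.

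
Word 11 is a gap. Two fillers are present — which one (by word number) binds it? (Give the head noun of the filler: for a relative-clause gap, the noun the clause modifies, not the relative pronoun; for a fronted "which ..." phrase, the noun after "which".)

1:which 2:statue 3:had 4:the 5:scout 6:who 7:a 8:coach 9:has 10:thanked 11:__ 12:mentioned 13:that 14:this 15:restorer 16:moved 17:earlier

The marked gap is inside the relative clause, the direct object of "thanked".
Its filler is the head noun "scout" (via "who"), at word 5.
(The other dependency links word 2 to a gap after word 16.)

5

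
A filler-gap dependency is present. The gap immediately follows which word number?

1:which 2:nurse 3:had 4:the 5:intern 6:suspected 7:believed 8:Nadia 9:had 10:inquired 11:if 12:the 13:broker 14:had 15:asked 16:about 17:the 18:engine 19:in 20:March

The displaced element is "which nurse" (word 2).
It is linked across 1 clause boundary (Ø).
It functions as the subject of "believed", so the gap sits immediately after word 6 ("suspected").
Base order: The intern had suspected which nurse believed Nadia had inquired if the broker had asked about the engine in March.

6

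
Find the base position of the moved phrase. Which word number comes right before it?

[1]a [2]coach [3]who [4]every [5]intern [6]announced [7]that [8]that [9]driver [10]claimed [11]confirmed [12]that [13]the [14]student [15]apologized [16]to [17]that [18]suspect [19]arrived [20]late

The displaced element is "a coach" (word 2).
It is linked across 2 clause boundaries (that → Ø).
It functions as the subject of "confirmed", so the gap sits immediately after word 10 ("claimed").
Base order: Every intern announced that that driver claimed that a coach confirmed that the student apologized to that suspect.

10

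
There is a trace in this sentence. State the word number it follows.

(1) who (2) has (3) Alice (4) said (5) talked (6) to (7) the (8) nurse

The displaced element is "who" (word 1).
It is linked across 1 clause boundary (Ø).
It functions as the subject of "talked", so the gap sits immediately after word 4 ("said").
Base order: Alice has said that who talked to the nurse.

4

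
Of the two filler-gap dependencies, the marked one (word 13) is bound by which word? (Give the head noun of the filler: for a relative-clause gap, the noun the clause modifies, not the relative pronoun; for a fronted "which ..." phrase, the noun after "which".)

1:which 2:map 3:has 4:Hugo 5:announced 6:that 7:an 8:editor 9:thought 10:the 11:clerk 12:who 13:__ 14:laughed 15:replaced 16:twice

The marked gap is inside the relative clause, the subject of "laughed".
Its filler is the head noun "clerk" (via "who"), at word 11.
(The other dependency links word 2 to a gap after word 15.)

11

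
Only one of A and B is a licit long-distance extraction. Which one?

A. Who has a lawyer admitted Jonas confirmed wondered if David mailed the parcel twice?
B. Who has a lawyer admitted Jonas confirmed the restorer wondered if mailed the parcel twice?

A

In B, the wh-phrase is extracted from inside a wh-island (introduced by "if"), which blocks movement.
In A, the extraction path crosses only that-complement boundaries, which are transparent.
So A is grammatical.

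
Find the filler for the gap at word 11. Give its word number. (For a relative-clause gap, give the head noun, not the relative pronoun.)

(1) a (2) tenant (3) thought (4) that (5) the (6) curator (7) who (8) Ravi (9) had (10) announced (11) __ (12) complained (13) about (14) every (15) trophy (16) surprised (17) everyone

6

The gap at 11 is the subject of "complained", inside a relative clause.
The relative pronoun is "who" (word 7); it is bound by the head noun immediately before it.
Its filler is the head noun "curator", at word 6.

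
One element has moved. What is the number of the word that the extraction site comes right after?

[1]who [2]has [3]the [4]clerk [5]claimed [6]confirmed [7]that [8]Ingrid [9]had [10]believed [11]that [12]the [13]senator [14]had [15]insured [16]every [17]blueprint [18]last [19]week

5

The displaced element is "who" (word 1).
It is linked across 1 clause boundary (Ø).
It functions as the subject of "confirmed", so the gap sits immediately after word 5 ("claimed").
Base order: The clerk has claimed who confirmed that Ingrid had believed that the senator had insured every blueprint last week.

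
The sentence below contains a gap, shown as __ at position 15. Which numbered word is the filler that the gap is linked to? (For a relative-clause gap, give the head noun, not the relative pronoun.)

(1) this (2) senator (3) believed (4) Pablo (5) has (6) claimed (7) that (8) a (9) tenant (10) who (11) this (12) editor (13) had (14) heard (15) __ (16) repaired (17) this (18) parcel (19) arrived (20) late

9

The gap at 15 is the subject of "repaired", inside a relative clause.
The relative pronoun is "who" (word 10); it is bound by the head noun immediately before it.
Its filler is the head noun "tenant", at word 9.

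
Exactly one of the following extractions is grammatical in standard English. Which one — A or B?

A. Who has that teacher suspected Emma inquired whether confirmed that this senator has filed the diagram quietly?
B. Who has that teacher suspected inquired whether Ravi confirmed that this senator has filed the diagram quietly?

In A, the wh-phrase is extracted from inside a wh-island (introduced by "whether"), which blocks movement.
In B, the extraction path crosses only that-complement boundaries, which are transparent.
So B is grammatical.

B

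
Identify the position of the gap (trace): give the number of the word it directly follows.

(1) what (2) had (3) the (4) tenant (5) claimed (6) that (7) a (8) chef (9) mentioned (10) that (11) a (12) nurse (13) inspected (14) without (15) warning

13

The displaced element is "what" (word 1).
It is linked across 2 clause boundaries (that → that).
It functions as the direct object of "inspected", so the gap sits immediately after word 13 ("inspected").
Base order: The tenant had claimed that a chef mentioned that a nurse inspected what without warning.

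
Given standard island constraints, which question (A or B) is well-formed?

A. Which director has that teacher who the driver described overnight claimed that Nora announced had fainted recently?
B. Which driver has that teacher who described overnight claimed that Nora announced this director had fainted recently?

A

In B, the wh-phrase is extracted from inside a complex-NP island (relative clause) (introduced by "who"), which blocks movement.
In A, the extraction path crosses only that-complement boundaries, which are transparent.
So A is grammatical.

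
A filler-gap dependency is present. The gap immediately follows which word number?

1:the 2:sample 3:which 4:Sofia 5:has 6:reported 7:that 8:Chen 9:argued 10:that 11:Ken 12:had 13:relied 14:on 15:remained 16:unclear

The displaced element is "the sample" (word 2).
It is linked across 2 clause boundaries (that → that).
It functions as the object of the preposition "on" of "relied", so the gap sits immediately after word 14 ("on").
Base order: Sofia has reported that Chen argued that Ken had relied on the sample.

14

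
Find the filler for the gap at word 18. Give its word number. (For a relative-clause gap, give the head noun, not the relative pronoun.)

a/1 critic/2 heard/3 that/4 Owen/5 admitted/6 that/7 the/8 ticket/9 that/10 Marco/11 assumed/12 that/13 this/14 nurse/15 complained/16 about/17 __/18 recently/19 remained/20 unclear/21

The gap at 18 is the prepositional object of "complained", inside a relative clause.
The relative pronoun is "that" (word 10); it is bound by the head noun immediately before it.
Its filler is the head noun "ticket", at word 9.

9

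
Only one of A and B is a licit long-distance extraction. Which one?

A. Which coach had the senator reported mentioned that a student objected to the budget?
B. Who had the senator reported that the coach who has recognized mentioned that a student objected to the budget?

A

In B, the wh-phrase is extracted from inside a complex-NP island (relative clause) (introduced by "who"), which blocks movement.
In A, the extraction path crosses only that-complement boundaries, which are transparent.
So A is grammatical.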